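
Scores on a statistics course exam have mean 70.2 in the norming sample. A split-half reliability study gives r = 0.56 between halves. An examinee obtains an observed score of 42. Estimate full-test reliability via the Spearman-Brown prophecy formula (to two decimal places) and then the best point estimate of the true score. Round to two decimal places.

Spearman-Brown: ρ = 2r/(1 + r) = 2(0.56)/(1 + 0.56) = 1.120/1.56 = 0.7179 → 0.72
Regress the observed score toward the mean by the unreliability: T̂ = 0.72·42 + 0.28·70.2 = 30.24 + 19.656 = 49.896.

49.90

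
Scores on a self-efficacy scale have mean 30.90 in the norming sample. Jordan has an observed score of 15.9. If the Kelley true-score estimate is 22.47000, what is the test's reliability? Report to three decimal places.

T̂ = ρX + (1 − ρ)μ  ⇒  T̂ − μ = ρ(X − μ)
ρ = (T̂ − μ)/(X − μ) = (22.47000 − 30.90) / (15.9 − 30.90) = -8.43000 / -15.00 = 0.56200

0.562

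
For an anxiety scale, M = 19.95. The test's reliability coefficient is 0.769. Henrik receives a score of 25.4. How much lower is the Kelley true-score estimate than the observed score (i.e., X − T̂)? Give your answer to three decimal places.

1.259

T̂ = ρX + (1 − ρ)μ
  = 0.769 × 25.4 + 0.231 × 19.95
  = 19.5326 + 4.60845
  = 24.14105
  ≈ 24.1410
X − T̂ = 25.4 − 24.1410 = 1.2589 → 1.259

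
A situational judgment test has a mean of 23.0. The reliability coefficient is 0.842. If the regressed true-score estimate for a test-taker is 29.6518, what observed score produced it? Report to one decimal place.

T̂ = ρX + (1 − ρ)μ  ⇒  X = (T̂ − (1 − ρ)μ) / ρ
X = (29.6518 − 0.158 × 23.0) / 0.842 = (29.6518 − 3.6340) / 0.842 = 26.0178 / 0.842 = 30.900

30.9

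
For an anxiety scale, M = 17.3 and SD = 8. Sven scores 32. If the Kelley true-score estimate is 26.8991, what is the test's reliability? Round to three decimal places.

T̂ = ρX + (1 − ρ)μ  ⇒  T̂ − μ = ρ(X − μ)
ρ = (T̂ − μ)/(X − μ) = (26.8991 − 17.3) / (32 − 17.3) = 9.5991 / 14.7 = 0.65300

0.653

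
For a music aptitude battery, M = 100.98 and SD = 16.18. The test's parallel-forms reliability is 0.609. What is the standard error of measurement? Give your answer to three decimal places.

10.117

SEM = SD · √(1 − ρ) = 16.18 × √0.391 = 16.18 × 0.6253 = 10.1174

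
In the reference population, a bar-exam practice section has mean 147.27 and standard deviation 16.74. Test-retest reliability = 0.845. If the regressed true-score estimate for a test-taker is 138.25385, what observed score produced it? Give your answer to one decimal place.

136.6

T̂ = ρX + (1 − ρ)μ  ⇒  X = (T̂ − (1 − ρ)μ) / ρ
X = (138.25385 − 0.155 × 147.27) / 0.845 = (138.25385 − 22.82685) / 0.845 = 115.42700 / 0.845 = 136.600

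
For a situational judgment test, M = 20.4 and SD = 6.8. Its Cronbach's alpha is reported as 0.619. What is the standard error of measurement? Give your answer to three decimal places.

SEM = SD · √(1 − ρ) = 6.8 × √0.381 = 6.8 × 0.6173 = 4.1973

4.197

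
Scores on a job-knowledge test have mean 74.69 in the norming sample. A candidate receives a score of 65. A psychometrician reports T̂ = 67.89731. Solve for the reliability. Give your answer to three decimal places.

T̂ = ρX + (1 − ρ)μ  ⇒  T̂ − μ = ρ(X − μ)
ρ = (T̂ − μ)/(X − μ) = (67.89731 − 74.69) / (65 − 74.69) = -6.79269 / -9.69 = 0.70100

0.701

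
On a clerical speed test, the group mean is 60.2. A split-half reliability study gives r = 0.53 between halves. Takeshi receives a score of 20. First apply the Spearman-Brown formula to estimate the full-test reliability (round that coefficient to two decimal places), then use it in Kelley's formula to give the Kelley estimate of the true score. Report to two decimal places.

32.46

Spearman-Brown: ρ = 2r/(1 + r) = 2(0.53)/(1 + 0.53) = 1.060/1.53 = 0.6928 → 0.69
Regress the observed score toward the mean by the unreliability: T̂ = 0.69·20 + 0.31·60.2 = 13.80 + 18.662 = 32.462.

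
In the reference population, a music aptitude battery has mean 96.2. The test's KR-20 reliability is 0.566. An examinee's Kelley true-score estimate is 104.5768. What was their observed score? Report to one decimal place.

111.0

T̂ = ρX + (1 − ρ)μ  ⇒  X = (T̂ − (1 − ρ)μ) / ρ
X = (104.5768 − 0.434 × 96.2) / 0.566 = (104.5768 − 41.7508) / 0.566 = 62.8260 / 0.566 = 111.000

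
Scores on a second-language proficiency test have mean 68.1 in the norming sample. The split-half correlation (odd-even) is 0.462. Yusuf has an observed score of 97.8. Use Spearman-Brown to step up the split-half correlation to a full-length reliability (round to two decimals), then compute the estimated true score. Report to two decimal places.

Spearman-Brown: ρ = 2r/(1 + r) = 2(0.462)/(1 + 0.462) = 0.9240/1.462 = 0.6320 → 0.63
Regress the observed score toward the mean by the unreliability: T̂ = 0.63·97.8 + 0.37·68.1 = 61.614 + 25.197 = 86.811.

86.81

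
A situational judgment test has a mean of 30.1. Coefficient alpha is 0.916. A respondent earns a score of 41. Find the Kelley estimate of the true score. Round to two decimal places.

40.08

T̂ = 0.916(41) + 0.084(30.1) = 37.556 + 2.5284 = 40.084 → 40.08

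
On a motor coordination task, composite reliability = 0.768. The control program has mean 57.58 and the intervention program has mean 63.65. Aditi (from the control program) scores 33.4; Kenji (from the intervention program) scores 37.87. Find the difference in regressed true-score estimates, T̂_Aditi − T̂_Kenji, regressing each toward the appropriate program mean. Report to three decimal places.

-4.841

T̂_Aditi = 0.768(33.4) + 0.232(57.58) = 39.00976
T̂_Kenji = 0.768(37.87) + 0.232(63.65) = 43.85096
Difference = 39.00976 − 43.85096 = -4.84120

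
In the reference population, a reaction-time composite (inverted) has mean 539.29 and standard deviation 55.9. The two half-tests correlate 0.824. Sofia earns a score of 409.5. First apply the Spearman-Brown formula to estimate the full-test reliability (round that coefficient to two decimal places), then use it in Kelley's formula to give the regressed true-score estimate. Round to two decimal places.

422.48

Spearman-Brown: ρ = 2r/(1 + r) = 2(0.824)/(1 + 0.824) = 1.6480/1.824 = 0.9035 → 0.90
T̂ = 0.90(409.5) + 0.10(539.29) = 368.550 + 53.9290 = 422.479 → 422.48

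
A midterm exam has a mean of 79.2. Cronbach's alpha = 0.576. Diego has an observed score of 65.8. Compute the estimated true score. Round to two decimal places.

71.48

Regress the observed score toward the mean by the unreliability: T̂ = 0.576·65.8 + 0.424·79.2 = 37.9008 + 33.5808 = 71.482.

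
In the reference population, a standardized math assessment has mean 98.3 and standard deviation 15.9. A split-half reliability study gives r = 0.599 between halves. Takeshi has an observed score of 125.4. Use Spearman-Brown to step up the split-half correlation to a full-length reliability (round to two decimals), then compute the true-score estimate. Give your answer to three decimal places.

118.625

Spearman-Brown: ρ = 2r/(1 + r) = 2(0.599)/(1 + 0.599) = 1.1980/1.599 = 0.7492 → 0.75
T̂ = 0.75(125.4) + 0.25(98.3) = 94.050 + 24.575 = 118.6250 → 118.625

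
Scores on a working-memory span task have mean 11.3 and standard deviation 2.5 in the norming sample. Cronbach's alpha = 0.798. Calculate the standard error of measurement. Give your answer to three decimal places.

1.124

SEM = SD · √(1 − ρ) = 2.5 × √0.202 = 2.5 × 0.4494 = 1.1236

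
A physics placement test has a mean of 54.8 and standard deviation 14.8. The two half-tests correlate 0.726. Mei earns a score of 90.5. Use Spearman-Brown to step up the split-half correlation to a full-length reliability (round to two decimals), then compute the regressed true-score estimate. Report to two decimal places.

84.79

Spearman-Brown: ρ = 2r/(1 + r) = 2(0.726)/(1 + 0.726) = 1.4520/1.726 = 0.8413 → 0.84
T̂ = 0.84(90.5) + 0.16(54.8) = 76.020 + 8.768 = 84.788 → 84.79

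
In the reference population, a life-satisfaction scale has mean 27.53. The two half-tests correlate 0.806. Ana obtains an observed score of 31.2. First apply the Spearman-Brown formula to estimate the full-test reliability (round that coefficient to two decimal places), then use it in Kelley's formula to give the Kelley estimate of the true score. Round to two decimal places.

Spearman-Brown: ρ = 2r/(1 + r) = 2(0.806)/(1 + 0.806) = 1.6120/1.806 = 0.8926 → 0.89
T̂ = ρX + (1 − ρ)μ
  = 0.89 × 31.2 + 0.11 × 27.53
  = 27.768 + 3.0283
  = 30.796
  ≈ 30.80

30.80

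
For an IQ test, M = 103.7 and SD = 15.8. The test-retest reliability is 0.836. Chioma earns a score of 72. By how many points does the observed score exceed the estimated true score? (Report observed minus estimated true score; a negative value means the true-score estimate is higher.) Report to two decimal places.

T̂ = 0.836(72) + 0.164(103.7) = 60.192 + 17.0068 = 77.1988 → 77.199
X − T̂ = 72 − 77.199 = -5.199 → -5.20

-5.20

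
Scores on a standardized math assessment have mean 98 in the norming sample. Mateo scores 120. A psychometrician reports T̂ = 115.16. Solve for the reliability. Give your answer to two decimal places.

T̂ = ρX + (1 − ρ)μ  ⇒  T̂ − μ = ρ(X − μ)
ρ = (T̂ − μ)/(X − μ) = (115.16 − 98) / (120 − 98) = 17.16 / 22.0 = 0.7800

0.78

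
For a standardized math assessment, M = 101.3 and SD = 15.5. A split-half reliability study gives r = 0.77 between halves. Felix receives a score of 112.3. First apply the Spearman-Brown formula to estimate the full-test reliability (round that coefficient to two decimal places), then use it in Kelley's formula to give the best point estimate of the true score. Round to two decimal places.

110.87

Spearman-Brown: ρ = 2r/(1 + r) = 2(0.77)/(1 + 0.77) = 1.540/1.77 = 0.8701 → 0.87
T̂ = 0.87(112.3) + 0.13(101.3) = 97.701 + 13.169 = 110.870 → 110.87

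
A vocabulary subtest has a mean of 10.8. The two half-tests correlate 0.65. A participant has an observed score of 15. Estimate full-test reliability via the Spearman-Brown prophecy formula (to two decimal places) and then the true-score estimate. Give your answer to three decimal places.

Spearman-Brown: ρ = 2r/(1 + r) = 2(0.65)/(1 + 0.65) = 1.300/1.65 = 0.7879 → 0.79
T̂ = ρX + (1 − ρ)μ
  = 0.79 × 15 + 0.21 × 10.8
  = 11.85 + 2.268
  = 14.1180
  ≈ 14.118

14.118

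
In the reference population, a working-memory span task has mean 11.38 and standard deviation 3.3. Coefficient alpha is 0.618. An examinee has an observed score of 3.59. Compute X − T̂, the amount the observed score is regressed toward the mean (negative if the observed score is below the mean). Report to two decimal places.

T̂ = ρX + (1 − ρ)μ
  = 0.618 × 3.59 + 0.382 × 11.38
  = 2.21862 + 4.34716
  = 6.5658
  ≈ 6.566
X − T̂ = 3.59 − 6.566 = -2.976 → -2.98

-2.98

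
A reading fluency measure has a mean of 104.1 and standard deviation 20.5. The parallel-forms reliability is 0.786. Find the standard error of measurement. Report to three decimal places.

9.483

SEM = SD · √(1 − ρ) = 20.5 × √0.214 = 20.5 × 0.4626 = 9.4833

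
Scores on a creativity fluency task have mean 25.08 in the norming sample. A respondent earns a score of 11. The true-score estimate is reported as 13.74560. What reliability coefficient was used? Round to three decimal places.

0.805

T̂ = ρX + (1 − ρ)μ  ⇒  T̂ − μ = ρ(X − μ)
ρ = (T̂ − μ)/(X − μ) = (13.74560 − 25.08) / (11 − 25.08) = -11.33440 / -14.08 = 0.80500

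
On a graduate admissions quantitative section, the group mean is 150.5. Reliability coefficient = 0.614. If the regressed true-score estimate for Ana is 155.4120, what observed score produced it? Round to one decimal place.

T̂ = ρX + (1 − ρ)μ  ⇒  X = (T̂ − (1 − ρ)μ) / ρ
X = (155.4120 − 0.386 × 150.5) / 0.614 = (155.4120 − 58.0930) / 0.614 = 97.3190 / 0.614 = 158.500

158.5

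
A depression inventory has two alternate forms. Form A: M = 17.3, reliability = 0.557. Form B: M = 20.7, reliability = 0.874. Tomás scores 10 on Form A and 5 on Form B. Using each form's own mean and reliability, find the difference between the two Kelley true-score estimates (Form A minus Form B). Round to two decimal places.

T̂_A = 0.557(10) + 0.443(17.3) = 13.2339
T̂_B = 0.874(5) + 0.126(20.7) = 6.9782
T̂_A − T̂_B = 6.2557

6.26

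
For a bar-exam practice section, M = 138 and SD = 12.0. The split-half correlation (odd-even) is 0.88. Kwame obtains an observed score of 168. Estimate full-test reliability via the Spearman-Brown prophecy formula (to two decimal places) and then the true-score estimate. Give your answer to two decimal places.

Spearman-Brown: ρ = 2r/(1 + r) = 2(0.88)/(1 + 0.88) = 1.760/1.88 = 0.9362 → 0.94
Kelley's formula gives T̂ = 0.94·168 + 0.06·138 = 157.92 + 8.28 = 166.200.

166.20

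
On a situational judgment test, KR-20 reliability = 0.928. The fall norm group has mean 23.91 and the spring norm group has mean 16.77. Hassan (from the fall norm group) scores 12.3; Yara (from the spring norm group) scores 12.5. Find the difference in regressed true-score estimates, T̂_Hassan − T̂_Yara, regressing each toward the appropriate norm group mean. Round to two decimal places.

T̂_Hassan = 0.928(12.3) + 0.072(23.91) = 13.1359
T̂_Yara = 0.928(12.5) + 0.072(16.77) = 12.8074
Difference = 13.1359 − 12.8074 = 0.3285

0.33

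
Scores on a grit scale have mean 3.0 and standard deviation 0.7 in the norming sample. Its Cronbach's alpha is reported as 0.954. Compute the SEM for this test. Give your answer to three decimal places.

0.150

SEM = SD · √(1 − ρ) = 0.7 × √0.046 = 0.7 × 0.2145 = 0.1501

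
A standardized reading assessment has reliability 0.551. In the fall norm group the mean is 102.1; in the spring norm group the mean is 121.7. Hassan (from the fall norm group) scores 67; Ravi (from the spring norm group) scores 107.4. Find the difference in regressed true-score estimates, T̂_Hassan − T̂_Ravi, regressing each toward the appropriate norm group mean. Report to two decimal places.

T̂_Hassan = 0.551(67) + 0.449(102.1) = 82.7599
T̂_Ravi = 0.551(107.4) + 0.449(121.7) = 113.8207
Difference = 82.7599 − 113.8207 = -31.0608

-31.06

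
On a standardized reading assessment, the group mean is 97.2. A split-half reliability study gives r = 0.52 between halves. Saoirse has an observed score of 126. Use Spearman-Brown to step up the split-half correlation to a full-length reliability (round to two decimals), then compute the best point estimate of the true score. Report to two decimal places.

116.78

Spearman-Brown: ρ = 2r/(1 + r) = 2(0.52)/(1 + 0.52) = 1.040/1.52 = 0.6842 → 0.68
Regress the observed score toward the mean by the unreliability: T̂ = 0.68·126 + 0.32·97.2 = 85.68 + 31.104 = 116.784.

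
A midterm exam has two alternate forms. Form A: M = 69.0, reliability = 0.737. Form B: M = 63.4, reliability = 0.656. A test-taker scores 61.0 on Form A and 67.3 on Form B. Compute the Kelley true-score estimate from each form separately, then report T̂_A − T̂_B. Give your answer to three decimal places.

T̂_A = 0.737(61.0) + 0.263(69.0) = 63.10400
T̂_B = 0.656(67.3) + 0.344(63.4) = 65.95840
T̂_A − T̂_B = -2.85440

-2.854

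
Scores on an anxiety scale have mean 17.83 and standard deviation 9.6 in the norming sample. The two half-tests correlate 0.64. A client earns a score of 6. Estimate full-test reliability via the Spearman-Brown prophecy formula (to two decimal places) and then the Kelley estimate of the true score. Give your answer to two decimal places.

8.60

Spearman-Brown: ρ = 2r/(1 + r) = 2(0.64)/(1 + 0.64) = 1.280/1.64 = 0.7805 → 0.78
T̂ = 0.78(6) + 0.22(17.83) = 4.68 + 3.9226 = 8.603 → 8.60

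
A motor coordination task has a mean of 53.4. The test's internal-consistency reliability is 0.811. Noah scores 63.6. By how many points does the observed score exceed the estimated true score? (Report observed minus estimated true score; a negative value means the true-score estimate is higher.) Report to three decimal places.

1.928

Regress the observed score toward the mean by the unreliability: T̂ = 0.811·63.6 + 0.189·53.4 = 51.5796 + 10.0926 = 61.67220.
X − T̂ = 63.6 − 61.6722 = 1.9278 → 1.928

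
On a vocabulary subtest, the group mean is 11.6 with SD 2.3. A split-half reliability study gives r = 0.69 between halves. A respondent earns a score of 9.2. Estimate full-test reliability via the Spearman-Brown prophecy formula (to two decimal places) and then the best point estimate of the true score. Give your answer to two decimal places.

9.63

Spearman-Brown: ρ = 2r/(1 + r) = 2(0.69)/(1 + 0.69) = 1.380/1.69 = 0.8166 → 0.82
T̂ = ρX + (1 − ρ)μ
  = 0.82 × 9.2 + 0.18 × 11.6
  = 7.544 + 2.088
  = 9.632
  ≈ 9.63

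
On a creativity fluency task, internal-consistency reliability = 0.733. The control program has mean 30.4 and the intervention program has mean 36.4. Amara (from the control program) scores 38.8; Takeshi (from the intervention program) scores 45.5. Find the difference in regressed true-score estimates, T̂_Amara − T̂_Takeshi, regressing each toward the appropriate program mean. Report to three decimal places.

-6.513

T̂_Amara = 0.733(38.8) + 0.267(30.4) = 36.55720
T̂_Takeshi = 0.733(45.5) + 0.267(36.4) = 43.07030
Difference = 36.55720 − 43.07030 = -6.51310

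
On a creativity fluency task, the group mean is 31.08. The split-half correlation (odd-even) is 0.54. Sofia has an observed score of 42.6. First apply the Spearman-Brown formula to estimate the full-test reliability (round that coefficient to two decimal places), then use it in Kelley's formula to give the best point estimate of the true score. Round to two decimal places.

Spearman-Brown: ρ = 2r/(1 + r) = 2(0.54)/(1 + 0.54) = 1.080/1.54 = 0.7013 → 0.70
T̂ = 0.70(42.6) + 0.30(31.08) = 29.820 + 9.3240 = 39.144 → 39.14

39.14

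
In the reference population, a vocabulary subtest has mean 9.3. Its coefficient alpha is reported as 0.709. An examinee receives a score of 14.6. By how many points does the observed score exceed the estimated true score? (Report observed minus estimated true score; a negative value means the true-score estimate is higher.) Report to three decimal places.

1.542

Weight the observed score by reliability and the mean by (1 − reliability): T̂ = 0.709·14.6 + 0.291·9.3 = 10.3514 + 2.7063 = 13.05770.
X − T̂ = 14.6 − 13.0577 = 1.5423 → 1.542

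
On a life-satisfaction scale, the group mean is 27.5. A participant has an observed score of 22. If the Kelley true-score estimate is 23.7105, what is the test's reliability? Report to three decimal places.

0.689

T̂ = ρX + (1 − ρ)μ  ⇒  T̂ − μ = ρ(X − μ)
ρ = (T̂ − μ)/(X − μ) = (23.7105 − 27.5) / (22 − 27.5) = -3.7895 / -5.5 = 0.68900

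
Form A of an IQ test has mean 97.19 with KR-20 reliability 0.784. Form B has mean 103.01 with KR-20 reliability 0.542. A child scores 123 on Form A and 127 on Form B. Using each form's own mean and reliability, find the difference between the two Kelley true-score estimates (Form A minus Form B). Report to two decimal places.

1.41

T̂_A = 0.784(123) + 0.216(97.19) = 117.4250
T̂_B = 0.542(127) + 0.458(103.01) = 116.0126
T̂_A − T̂_B = 1.4125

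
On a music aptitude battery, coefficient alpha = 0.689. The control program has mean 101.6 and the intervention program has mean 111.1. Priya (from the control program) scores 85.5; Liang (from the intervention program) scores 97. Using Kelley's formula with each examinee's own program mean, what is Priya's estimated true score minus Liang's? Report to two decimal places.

T̂_Priya = 0.689(85.5) + 0.311(101.6) = 90.5071
T̂_Liang = 0.689(97) + 0.311(111.1) = 101.3851
Difference = 90.5071 − 101.3851 = -10.8780

-10.88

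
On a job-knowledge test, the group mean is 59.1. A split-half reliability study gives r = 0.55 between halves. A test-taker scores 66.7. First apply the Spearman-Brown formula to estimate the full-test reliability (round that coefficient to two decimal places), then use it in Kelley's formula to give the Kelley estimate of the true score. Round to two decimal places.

Spearman-Brown: ρ = 2r/(1 + r) = 2(0.55)/(1 + 0.55) = 1.100/1.55 = 0.7097 → 0.71
Regress the observed score toward the mean by the unreliability: T̂ = 0.71·66.7 + 0.29·59.1 = 47.357 + 17.139 = 64.496.

64.50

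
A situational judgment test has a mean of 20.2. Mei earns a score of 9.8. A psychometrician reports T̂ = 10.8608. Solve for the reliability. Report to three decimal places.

0.898

T̂ = ρX + (1 − ρ)μ  ⇒  T̂ − μ = ρ(X − μ)
ρ = (T̂ − μ)/(X − μ) = (10.8608 − 20.2) / (9.8 − 20.2) = -9.3392 / -10.4 = 0.89800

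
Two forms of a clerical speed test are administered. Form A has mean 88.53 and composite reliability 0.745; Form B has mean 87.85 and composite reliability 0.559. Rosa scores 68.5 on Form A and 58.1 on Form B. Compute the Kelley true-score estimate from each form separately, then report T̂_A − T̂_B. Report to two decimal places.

2.39

T̂_A = 0.745(68.5) + 0.255(88.53) = 73.6077
T̂_B = 0.559(58.1) + 0.441(87.85) = 71.2198
T̂_A − T̂_B = 2.3879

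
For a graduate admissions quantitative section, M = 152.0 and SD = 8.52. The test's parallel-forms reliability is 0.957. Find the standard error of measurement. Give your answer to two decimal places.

1.77

SEM = SD · √(1 − ρ) = 8.52 × √0.043 = 8.52 × 0.2074 = 1.767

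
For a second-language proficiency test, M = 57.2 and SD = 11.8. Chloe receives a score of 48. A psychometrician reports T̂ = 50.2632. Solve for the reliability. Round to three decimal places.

T̂ = ρX + (1 − ρ)μ  ⇒  T̂ − μ = ρ(X − μ)
ρ = (T̂ − μ)/(X − μ) = (50.2632 − 57.2) / (48 − 57.2) = -6.9368 / -9.2 = 0.75400

0.754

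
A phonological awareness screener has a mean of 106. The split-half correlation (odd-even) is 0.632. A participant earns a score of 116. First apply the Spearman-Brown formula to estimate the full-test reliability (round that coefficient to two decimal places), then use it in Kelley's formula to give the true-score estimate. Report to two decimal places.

Spearman-Brown: ρ = 2r/(1 + r) = 2(0.632)/(1 + 0.632) = 1.2640/1.632 = 0.7745 → 0.77
Weight the observed score by reliability and the mean by (1 − reliability): T̂ = 0.77·116 + 0.23·106 = 89.32 + 24.38 = 113.700.

113.70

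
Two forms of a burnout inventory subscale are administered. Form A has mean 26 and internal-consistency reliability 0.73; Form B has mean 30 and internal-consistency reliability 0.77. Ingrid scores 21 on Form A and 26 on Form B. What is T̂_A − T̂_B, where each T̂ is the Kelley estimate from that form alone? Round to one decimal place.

-4.6

T̂_A = 0.73(21) + 0.27(26) = 22.350
T̂_B = 0.77(26) + 0.23(30) = 26.920
T̂_A − T̂_B = -4.570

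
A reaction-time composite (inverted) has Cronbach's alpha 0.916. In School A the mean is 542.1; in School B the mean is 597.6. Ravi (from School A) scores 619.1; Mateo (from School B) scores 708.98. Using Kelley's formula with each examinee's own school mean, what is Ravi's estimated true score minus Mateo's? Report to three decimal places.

-86.992

T̂_Ravi = 0.916(619.1) + 0.084(542.1) = 612.63200
T̂_Mateo = 0.916(708.98) + 0.084(597.6) = 699.62408
Difference = 612.63200 − 699.62408 = -86.99208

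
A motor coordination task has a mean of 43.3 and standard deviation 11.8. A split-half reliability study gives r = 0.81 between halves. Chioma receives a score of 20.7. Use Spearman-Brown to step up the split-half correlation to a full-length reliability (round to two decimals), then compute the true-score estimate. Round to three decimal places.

Spearman-Brown: ρ = 2r/(1 + r) = 2(0.81)/(1 + 0.81) = 1.620/1.81 = 0.8950 → 0.90
T̂ = ρX + (1 − ρ)μ
  = 0.90 × 20.7 + 0.10 × 43.3
  = 18.630 + 4.330
  = 22.9600
  ≈ 22.960

22.960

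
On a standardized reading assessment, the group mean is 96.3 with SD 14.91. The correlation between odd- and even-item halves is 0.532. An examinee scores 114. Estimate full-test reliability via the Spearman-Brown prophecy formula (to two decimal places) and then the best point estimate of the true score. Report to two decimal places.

108.51

Spearman-Brown: ρ = 2r/(1 + r) = 2(0.532)/(1 + 0.532) = 1.0640/1.532 = 0.6945 → 0.69
Regress the observed score toward the mean by the unreliability: T̂ = 0.69·114 + 0.31·96.3 = 78.66 + 29.853 = 108.513.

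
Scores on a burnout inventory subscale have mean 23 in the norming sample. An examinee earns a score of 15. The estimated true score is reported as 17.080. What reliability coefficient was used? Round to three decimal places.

T̂ = ρX + (1 − ρ)μ  ⇒  T̂ − μ = ρ(X − μ)
ρ = (T̂ − μ)/(X − μ) = (17.080 − 23) / (15 − 23) = -5.920 / -8.0 = 0.74000

0.740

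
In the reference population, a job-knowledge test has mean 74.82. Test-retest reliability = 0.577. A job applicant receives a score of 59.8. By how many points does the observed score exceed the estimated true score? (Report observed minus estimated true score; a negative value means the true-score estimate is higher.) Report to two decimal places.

-6.35

Regress the observed score toward the mean by the unreliability: T̂ = 0.577·59.8 + 0.423·74.82 = 34.5046 + 31.64886 = 66.1535.
X − T̂ = 59.8 − 66.153 = -6.353 → -6.35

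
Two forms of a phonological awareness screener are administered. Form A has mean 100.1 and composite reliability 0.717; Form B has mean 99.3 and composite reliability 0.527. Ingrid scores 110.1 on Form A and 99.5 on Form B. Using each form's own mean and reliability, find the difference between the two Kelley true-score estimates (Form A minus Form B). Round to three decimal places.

T̂_A = 0.717(110.1) + 0.283(100.1) = 107.27000
T̂_B = 0.527(99.5) + 0.473(99.3) = 99.40540
T̂_A − T̂_B = 7.86460

7.865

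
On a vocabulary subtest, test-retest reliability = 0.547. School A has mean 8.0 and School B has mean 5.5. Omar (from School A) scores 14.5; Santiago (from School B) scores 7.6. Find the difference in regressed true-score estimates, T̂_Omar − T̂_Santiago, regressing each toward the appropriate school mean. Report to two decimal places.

T̂_Omar = 0.547(14.5) + 0.453(8.0) = 11.5555
T̂_Santiago = 0.547(7.6) + 0.453(5.5) = 6.6487
Difference = 11.5555 − 6.6487 = 4.9068

4.91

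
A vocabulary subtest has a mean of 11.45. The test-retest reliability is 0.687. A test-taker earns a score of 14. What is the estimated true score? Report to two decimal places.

Regress the observed score toward the mean by the unreliability: T̂ = 0.687·14 + 0.313·11.45 = 9.618 + 3.58385 = 13.202.

13.20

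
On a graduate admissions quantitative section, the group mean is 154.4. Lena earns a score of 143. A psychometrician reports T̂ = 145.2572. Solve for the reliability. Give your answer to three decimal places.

0.802

T̂ = ρX + (1 − ρ)μ  ⇒  T̂ − μ = ρ(X − μ)
ρ = (T̂ − μ)/(X − μ) = (145.2572 − 154.4) / (143 − 154.4) = -9.1428 / -11.4 = 0.80200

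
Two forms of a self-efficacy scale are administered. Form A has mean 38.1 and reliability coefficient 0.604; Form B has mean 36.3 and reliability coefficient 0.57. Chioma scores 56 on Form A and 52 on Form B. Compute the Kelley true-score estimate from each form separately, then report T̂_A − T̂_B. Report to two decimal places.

3.66

T̂_A = 0.604(56) + 0.396(38.1) = 48.9116
T̂_B = 0.57(52) + 0.43(36.3) = 45.2490
T̂_A − T̂_B = 3.6626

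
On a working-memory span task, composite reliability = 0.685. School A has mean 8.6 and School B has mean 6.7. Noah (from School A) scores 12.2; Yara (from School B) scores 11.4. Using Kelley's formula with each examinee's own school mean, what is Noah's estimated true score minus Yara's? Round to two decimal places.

T̂_Noah = 0.685(12.2) + 0.315(8.6) = 11.0660
T̂_Yara = 0.685(11.4) + 0.315(6.7) = 9.9195
Difference = 11.0660 − 9.9195 = 1.1465

1.15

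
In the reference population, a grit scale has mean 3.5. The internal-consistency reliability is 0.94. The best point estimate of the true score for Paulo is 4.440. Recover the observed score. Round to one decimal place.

T̂ = ρX + (1 − ρ)μ  ⇒  X = (T̂ − (1 − ρ)μ) / ρ
X = (4.440 − 0.06 × 3.5) / 0.94 = (4.440 − 0.210) / 0.94 = 4.230 / 0.94 = 4.500

4.5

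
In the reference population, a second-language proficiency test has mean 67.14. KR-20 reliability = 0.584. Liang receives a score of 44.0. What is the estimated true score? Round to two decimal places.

53.63

T̂ = 0.584(44.0) + 0.416(67.14) = 25.6960 + 27.93024 = 53.626 → 53.63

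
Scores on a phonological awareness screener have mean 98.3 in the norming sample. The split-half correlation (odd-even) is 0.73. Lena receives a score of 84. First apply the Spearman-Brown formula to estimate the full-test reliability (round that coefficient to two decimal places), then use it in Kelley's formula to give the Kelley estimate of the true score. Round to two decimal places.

86.29

Spearman-Brown: ρ = 2r/(1 + r) = 2(0.73)/(1 + 0.73) = 1.460/1.73 = 0.8439 → 0.84
T̂ = ρX + (1 − ρ)μ
  = 0.84 × 84 + 0.16 × 98.3
  = 70.56 + 15.728
  = 86.288
  ≈ 86.29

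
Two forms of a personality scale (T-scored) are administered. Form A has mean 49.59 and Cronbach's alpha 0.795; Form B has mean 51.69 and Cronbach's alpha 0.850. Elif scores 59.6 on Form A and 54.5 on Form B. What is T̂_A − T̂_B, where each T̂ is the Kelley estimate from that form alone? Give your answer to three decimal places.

T̂_A = 0.795(59.6) + 0.205(49.59) = 57.54795
T̂_B = 0.850(54.5) + 0.150(51.69) = 54.07850
T̂_A − T̂_B = 3.46945

3.469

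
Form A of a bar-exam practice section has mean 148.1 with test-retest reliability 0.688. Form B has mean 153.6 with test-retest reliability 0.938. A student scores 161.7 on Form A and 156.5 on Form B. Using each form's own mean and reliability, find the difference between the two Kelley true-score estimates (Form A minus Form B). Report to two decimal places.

1.14

T̂_A = 0.688(161.7) + 0.312(148.1) = 157.4568
T̂_B = 0.938(156.5) + 0.062(153.6) = 156.3202
T̂_A − T̂_B = 1.1366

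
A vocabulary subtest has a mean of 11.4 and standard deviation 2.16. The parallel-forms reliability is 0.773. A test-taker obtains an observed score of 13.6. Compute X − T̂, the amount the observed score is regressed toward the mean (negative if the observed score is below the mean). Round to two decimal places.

0.50

Regress the observed score toward the mean by the unreliability: T̂ = 0.773·13.6 + 0.227·11.4 = 10.5128 + 2.5878 = 13.1006.
X − T̂ = 13.6 − 13.101 = 0.499 → 0.50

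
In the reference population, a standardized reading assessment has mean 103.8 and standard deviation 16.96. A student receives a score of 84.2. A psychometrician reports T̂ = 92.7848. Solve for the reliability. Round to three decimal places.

0.562

T̂ = ρX + (1 − ρ)μ  ⇒  T̂ − μ = ρ(X − μ)
ρ = (T̂ − μ)/(X − μ) = (92.7848 − 103.8) / (84.2 − 103.8) = -11.0152 / -19.6 = 0.56200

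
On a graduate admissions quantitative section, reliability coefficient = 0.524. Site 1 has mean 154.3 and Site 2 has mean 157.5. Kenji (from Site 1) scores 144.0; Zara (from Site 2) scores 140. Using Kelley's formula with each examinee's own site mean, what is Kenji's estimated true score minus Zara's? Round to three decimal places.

0.573

T̂_Kenji = 0.524(144.0) + 0.476(154.3) = 148.90280
T̂_Zara = 0.524(140) + 0.476(157.5) = 148.33000
Difference = 148.90280 − 148.33000 = 0.57280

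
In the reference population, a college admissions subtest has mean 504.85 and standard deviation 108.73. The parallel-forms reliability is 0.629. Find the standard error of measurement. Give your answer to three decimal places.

66.227

SEM = SD · √(1 − ρ) = 108.73 × √0.371 = 108.73 × 0.6091 = 66.2272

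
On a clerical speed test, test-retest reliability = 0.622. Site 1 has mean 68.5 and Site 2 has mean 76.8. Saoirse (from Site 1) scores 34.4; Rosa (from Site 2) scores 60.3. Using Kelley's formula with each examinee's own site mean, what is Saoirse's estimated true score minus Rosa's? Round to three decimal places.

T̂_Saoirse = 0.622(34.4) + 0.378(68.5) = 47.28980
T̂_Rosa = 0.622(60.3) + 0.378(76.8) = 66.53700
Difference = 47.28980 − 66.53700 = -19.24720

-19.247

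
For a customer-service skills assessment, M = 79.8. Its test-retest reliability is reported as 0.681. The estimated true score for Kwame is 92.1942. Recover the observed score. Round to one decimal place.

T̂ = ρX + (1 − ρ)μ  ⇒  X = (T̂ − (1 − ρ)μ) / ρ
X = (92.1942 − 0.319 × 79.8) / 0.681 = (92.1942 − 25.4562) / 0.681 = 66.7380 / 0.681 = 98.000

98.0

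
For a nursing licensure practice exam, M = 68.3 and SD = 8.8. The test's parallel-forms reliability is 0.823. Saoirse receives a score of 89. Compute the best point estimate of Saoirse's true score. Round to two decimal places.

T̂ = 0.823(89) + 0.177(68.3) = 73.247 + 12.0891 = 85.336 → 85.34

85.34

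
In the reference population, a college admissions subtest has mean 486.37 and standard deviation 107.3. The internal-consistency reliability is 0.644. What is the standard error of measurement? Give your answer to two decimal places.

64.02

SEM = SD · √(1 − ρ) = 107.3 × √0.356 = 107.3 × 0.5967 = 64.021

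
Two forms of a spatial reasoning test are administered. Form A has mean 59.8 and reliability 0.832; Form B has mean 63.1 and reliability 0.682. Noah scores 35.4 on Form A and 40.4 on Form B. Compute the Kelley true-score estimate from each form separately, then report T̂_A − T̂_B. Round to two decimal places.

-8.12

T̂_A = 0.832(35.4) + 0.168(59.8) = 39.4992
T̂_B = 0.682(40.4) + 0.318(63.1) = 47.6186
T̂_A − T̂_B = -8.1194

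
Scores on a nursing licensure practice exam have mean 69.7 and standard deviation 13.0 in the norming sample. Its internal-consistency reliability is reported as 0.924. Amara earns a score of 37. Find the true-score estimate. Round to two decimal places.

39.49

Kelley's formula gives T̂ = 0.924·37 + 0.076·69.7 = 34.188 + 5.2972 = 39.485.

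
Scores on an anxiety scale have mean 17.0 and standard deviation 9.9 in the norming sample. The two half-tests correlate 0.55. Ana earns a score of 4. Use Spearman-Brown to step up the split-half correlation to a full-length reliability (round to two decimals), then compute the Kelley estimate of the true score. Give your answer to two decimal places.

Spearman-Brown: ρ = 2r/(1 + r) = 2(0.55)/(1 + 0.55) = 1.100/1.55 = 0.7097 → 0.71
Kelley's formula gives T̂ = 0.71·4 + 0.29·17.0 = 2.84 + 4.930 = 7.770.

7.77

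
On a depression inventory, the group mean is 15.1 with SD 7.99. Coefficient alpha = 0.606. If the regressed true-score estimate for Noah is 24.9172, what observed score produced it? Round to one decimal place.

T̂ = ρX + (1 − ρ)μ  ⇒  X = (T̂ − (1 − ρ)μ) / ρ
X = (24.9172 − 0.394 × 15.1) / 0.606 = (24.9172 − 5.9494) / 0.606 = 18.9678 / 0.606 = 31.300

31.3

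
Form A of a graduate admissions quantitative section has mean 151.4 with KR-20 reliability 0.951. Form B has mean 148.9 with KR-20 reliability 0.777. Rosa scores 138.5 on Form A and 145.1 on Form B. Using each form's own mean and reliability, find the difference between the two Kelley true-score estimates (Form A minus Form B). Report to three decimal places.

-6.815

T̂_A = 0.951(138.5) + 0.049(151.4) = 139.13210
T̂_B = 0.777(145.1) + 0.223(148.9) = 145.94740
T̂_A − T̂_B = -6.81530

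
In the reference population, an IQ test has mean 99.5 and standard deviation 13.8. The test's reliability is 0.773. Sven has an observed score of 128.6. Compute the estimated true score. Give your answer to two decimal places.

121.99

T̂ = 0.773(128.6) + 0.227(99.5) = 99.4078 + 22.5865 = 121.994 → 121.99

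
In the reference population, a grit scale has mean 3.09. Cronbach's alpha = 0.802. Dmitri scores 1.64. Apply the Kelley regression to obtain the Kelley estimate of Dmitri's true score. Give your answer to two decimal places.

T̂ = ρX + (1 − ρ)μ
  = 0.802 × 1.64 + 0.198 × 3.09
  = 1.31528 + 0.61182
  = 1.927
  ≈ 1.93

1.93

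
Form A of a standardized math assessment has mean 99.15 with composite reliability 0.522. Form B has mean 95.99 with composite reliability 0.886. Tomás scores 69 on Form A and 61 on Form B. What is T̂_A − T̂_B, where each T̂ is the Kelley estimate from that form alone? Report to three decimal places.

18.423

T̂_A = 0.522(69) + 0.478(99.15) = 83.41170
T̂_B = 0.886(61) + 0.114(95.99) = 64.98886
T̂_A − T̂_B = 18.42284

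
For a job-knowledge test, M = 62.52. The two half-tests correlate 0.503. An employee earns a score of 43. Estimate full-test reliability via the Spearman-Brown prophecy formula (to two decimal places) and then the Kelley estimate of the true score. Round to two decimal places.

Spearman-Brown: ρ = 2r/(1 + r) = 2(0.503)/(1 + 0.503) = 1.0060/1.503 = 0.6693 → 0.67
T̂ = 0.67(43) + 0.33(62.52) = 28.81 + 20.6316 = 49.442 → 49.44

49.44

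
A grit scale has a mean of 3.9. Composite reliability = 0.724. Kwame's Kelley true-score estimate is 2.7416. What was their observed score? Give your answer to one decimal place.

T̂ = ρX + (1 − ρ)μ  ⇒  X = (T̂ − (1 − ρ)μ) / ρ
X = (2.7416 − 0.276 × 3.9) / 0.724 = (2.7416 − 1.0764) / 0.724 = 1.6652 / 0.724 = 2.300

2.3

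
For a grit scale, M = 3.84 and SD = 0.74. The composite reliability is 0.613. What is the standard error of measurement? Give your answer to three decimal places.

0.460

SEM = SD · √(1 − ρ) = 0.74 × √0.387 = 0.74 × 0.6221 = 0.4603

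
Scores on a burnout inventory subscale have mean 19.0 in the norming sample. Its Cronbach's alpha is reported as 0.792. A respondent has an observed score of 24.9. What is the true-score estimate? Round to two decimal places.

23.67

T̂ = ρX + (1 − ρ)μ
  = 0.792 × 24.9 + 0.208 × 19.0
  = 19.7208 + 3.9520
  = 23.673
  ≈ 23.67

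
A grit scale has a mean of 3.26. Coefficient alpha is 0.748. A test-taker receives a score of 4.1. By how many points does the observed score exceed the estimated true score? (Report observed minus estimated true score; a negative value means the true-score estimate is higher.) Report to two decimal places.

T̂ = 0.748(4.1) + 0.252(3.26) = 3.0668 + 0.82152 = 3.8883 → 3.888
X − T̂ = 4.1 − 3.888 = 0.212 → 0.21

0.21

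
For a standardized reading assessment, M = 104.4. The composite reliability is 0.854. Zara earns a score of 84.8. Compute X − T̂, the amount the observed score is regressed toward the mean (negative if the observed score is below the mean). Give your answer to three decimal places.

-2.862

T̂ = 0.854(84.8) + 0.146(104.4) = 72.4192 + 15.2424 = 87.66160 → 87.6616
X − T̂ = 84.8 − 87.6616 = -2.8616 → -2.862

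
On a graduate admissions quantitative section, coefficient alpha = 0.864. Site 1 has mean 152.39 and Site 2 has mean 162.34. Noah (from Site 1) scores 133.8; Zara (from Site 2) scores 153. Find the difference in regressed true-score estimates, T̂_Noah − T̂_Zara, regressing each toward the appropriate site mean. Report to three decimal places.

-17.942

T̂_Noah = 0.864(133.8) + 0.136(152.39) = 136.32824
T̂_Zara = 0.864(153) + 0.136(162.34) = 154.27024
Difference = 136.32824 − 154.27024 = -17.94200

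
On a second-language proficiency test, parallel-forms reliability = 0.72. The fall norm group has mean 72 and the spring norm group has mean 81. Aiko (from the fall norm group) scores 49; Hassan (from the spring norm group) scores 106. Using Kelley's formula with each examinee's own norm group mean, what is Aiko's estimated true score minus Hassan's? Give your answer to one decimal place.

T̂_Aiko = 0.72(49) + 0.28(72) = 55.440
T̂_Hassan = 0.72(106) + 0.28(81) = 99.000
Difference = 55.440 − 99.000 = -43.560

-43.6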